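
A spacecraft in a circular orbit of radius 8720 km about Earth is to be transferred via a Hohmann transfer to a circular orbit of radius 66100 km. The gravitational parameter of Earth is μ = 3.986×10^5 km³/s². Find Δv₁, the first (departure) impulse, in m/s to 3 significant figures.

Δv₁ = 2230 m/s

Semi-major axis of the transfer orbit: a_t = (8720 + 66100)/2 = 37410 km.
On the circular orbit at r = 8720 km, v_c = √(μ/r) = 6.761 km/s.
Vis-viva on the transfer ellipse at r = 8720 km gives v_t = √[μ(2/r − 1/a_t)] = 8.987 km/s.
Δv₁ = |v_t − v_c| = |8.987 − 6.761| = 2.226 km/s.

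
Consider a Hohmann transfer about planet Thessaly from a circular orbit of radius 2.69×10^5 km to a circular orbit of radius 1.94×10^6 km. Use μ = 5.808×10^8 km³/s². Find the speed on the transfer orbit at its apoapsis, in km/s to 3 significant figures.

v = 8.54 km/s

Semi-major axis of the transfer orbit: a_t = (2.690×10^5 + 1.940×10^6)/2 = 1.1045×10^6 km.
The apoapsis of the transfer ellipse is at r = 1.940×10^6 km.
Vis-viva: v = √[μ(2/r − 1/a_t)] = √[5.808×10^8 × (2/1.940×10^6 − 1/1.1045×10^6)] = 8.539 km/s.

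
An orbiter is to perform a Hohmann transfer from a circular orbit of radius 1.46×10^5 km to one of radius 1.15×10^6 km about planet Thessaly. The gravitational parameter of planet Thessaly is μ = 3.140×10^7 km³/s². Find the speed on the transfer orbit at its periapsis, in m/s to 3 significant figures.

Transfer-ellipse semi-major axis a_t = (r₁ + r₂)/2 = (1.460×10^5 + 1.150×10^6)/2 = 6.480×10^5 km.
At periapsis, r = 1.460×10^5 km.
Vis-viva: v = √[μ(2/r − 1/a_t)] = √[3.140×10^7 × (2/1.460×10^5 − 1/6.480×10^5)] = 19.54 km/s.

v = 19500 m/s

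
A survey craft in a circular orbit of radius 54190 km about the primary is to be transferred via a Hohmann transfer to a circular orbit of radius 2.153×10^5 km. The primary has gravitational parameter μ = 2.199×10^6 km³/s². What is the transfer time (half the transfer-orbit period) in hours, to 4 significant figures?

Semi-major axis of the transfer orbit: a_t = (54190 + 2.153×10^5)/2 = 1.34745×10^5 km.
By Kepler's third law the transfer-orbit period is T = 2π√(a_t³/μ), so t = T/2 = 1.048×10^5 s.
Converting: 1.048×10^5 s ÷ 3600 s/hour = 29.11 hours.

t = 29.11 hours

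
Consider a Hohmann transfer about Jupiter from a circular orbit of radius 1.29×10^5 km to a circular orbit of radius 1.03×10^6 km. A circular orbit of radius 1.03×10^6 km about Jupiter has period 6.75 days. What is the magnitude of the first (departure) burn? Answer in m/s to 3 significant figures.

Δv₁ = 10400 m/s

From Kepler's third law T² = 4π²r³/μ at r = 1.03×10^6 km, T = 6.75 days = 6.75 × 86400 s = 5.832×10^5 s: μ = 4π²r³/T² = 1.26834×10^8 km³/s².
Transfer-ellipse semi-major axis a_t = (r₁ + r₂)/2 = (1.290×10^5 + 1.030×10^6)/2 = 5.795×10^5 km.
Circular speed at r = 1.290×10^5 km: v_c = √(μ/r) = 31.356 km/s.
Transfer-orbit speed at the same r (vis-viva, a = a_t): v_t = √[μ(2/r − 1/a_t)] = 41.804 km/s.
Δv₁ = |v_t − v_c| = |41.804 − 31.356| = 10.45 km/s.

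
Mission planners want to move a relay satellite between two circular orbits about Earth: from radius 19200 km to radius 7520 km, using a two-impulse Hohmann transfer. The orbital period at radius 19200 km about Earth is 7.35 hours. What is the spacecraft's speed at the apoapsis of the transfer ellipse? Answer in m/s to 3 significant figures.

From Kepler's third law T² = 4π²r³/μ at r = 19200 km, T = 7.35 hours = 7.35 × 3600 s = 26460 s: μ = 4π²r³/T² = 3.99102×10^5 km³/s².
Transfer-ellipse semi-major axis a_t = (r₁ + r₂)/2 = (19200 + 7520)/2 = 13360 km.
At apoapsis, r = 19200 km.
From the vis-viva equation, v = √[μ(2/r − 1/a_t)] = 3.421 km/s.

v = 3420 m/s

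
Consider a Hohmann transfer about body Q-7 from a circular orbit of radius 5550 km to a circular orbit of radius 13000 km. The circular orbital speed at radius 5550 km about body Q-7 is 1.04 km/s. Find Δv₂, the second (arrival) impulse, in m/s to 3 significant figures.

From the circular-orbit relation v² = μ/r at r = 5550 km: μ = v²r = (1.04)² × 5550 = 6002.88 km³/s².
The Hohmann ellipse has a_t = (r₁ + r₂)/2 = 9275 km.
On the circular orbit at r = 13000 km, v_c = √(μ/r) = 0.67953 km/s.
Transfer-orbit speed at the same r (vis-viva, a = a_t): v_t = √[μ(2/r − 1/a_t)] = 0.52565 km/s.
Δv₂ = |v_t − v_c| = |0.52565 − 0.67953| = 0.1539 km/s.

Δv₂ = 154 m/s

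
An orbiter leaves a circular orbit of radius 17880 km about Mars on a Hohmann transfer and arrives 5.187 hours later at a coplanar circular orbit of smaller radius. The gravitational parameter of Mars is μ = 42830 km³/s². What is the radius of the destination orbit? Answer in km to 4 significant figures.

r₂ = 5081 km

Transfer time t = 5.187 hours = 18673.2 s, and t = π√(a_t³/μ).
So a_t = (μ t²/π²)^(1/3) = (42830 × (18673.2)² / π²)^(1/3) = 11480.5 km.
Since a_t = (r₁ + r₂)/2, r₂ = 2a_t − r₁ = 2×11480.5 − 17880 = 5081 km.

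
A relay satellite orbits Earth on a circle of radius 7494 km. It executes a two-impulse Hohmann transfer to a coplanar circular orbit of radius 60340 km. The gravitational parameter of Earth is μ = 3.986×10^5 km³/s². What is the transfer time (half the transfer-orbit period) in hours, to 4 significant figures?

Semi-major axis of the transfer orbit: a_t = (7494 + 60340)/2 = 33917 km.
Transfer time t = π√(a_t³/μ) = π√((33917)³ / 3.986×10^5) = 31082 s.
Converting: 31082 s ÷ 3600 s/hour = 8.634 hours.

t = 8.634 hours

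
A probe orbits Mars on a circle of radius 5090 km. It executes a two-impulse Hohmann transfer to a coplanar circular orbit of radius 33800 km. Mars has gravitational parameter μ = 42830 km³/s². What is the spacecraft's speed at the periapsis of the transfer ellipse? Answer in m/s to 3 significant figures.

v = 3820 m/s

Transfer-ellipse semi-major axis a_t = (r₁ + r₂)/2 = (5090 + 33800)/2 = 19445 km.
At periapsis, r = 5090 km.
From the vis-viva equation, v = √[μ(2/r − 1/a_t)] = 3.824 km/s.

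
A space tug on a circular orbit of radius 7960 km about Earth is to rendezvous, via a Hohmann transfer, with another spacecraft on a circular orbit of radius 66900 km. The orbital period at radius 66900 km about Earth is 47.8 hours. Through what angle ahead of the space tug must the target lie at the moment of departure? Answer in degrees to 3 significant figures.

From Kepler's third law T² = 4π²r³/μ at r = 66900 km, T = 47.8 hours = 47.8 × 3600 s = 1.7208×10^5 s: μ = 4π²r³/T² = 3.99188×10^5 km³/s².
The Hohmann ellipse has a_t = (r₁ + r₂)/2 = 37430 km.
The half-period of the transfer ellipse is t = π√(a_t³/μ) = 36010 s.
The target's mean motion on its circular orbit is ω₂ = √(μ/r₂³) = 3.651×10^-5 rad/s.
Angle swept by the target during transfer: ω₂·t = 1.3147 rad = 75.33°.
The space tug traverses 180° on the transfer ellipse, so the target must lead by 180° − 75.33° = 105°.

φ = 105°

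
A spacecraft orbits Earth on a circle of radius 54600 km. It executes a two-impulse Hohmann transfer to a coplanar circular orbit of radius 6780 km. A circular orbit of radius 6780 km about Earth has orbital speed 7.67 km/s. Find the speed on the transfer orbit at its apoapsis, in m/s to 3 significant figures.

From the circular-orbit relation v² = μ/r at r = 6780 km: μ = v²r = (7.67)² × 6780 = 3.98860×10^5 km³/s².
The Hohmann ellipse has a_t = (r₁ + r₂)/2 = 30690 km.
The apoapsis of the transfer ellipse is at r = 54600 km.
Applying v² = μ(2/r − 1/a_t): v = 1.270 km/s.

v = 1270 m/s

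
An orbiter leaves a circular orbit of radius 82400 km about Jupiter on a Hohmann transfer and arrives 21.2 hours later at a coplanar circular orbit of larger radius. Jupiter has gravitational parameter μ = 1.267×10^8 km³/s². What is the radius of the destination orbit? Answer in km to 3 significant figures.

r₂ = 7.60×10^5 km

Transfer time t = 21.2 hours = 76320 s, and t = π√(a_t³/μ).
So a_t = (μ t²/π²)^(1/3) = (1.267×10^8 × (76320)² / π²)^(1/3) = 4.2129×10^5 km.
Since a_t = (r₁ + r₂)/2, r₂ = 2a_t − r₁ = 2×4.2129×10^5 − 82400 = 7.6018×10^5 km.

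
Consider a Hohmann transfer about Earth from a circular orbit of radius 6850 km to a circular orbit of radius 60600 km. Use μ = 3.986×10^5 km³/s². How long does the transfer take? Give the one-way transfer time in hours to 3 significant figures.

t = 8.56 hours

The Hohmann ellipse has a_t = (r₁ + r₂)/2 = 33725 km.
Transfer time t = π√(a_t³/μ) = π√((33725)³ / 3.986×10^5) = 30820 s.
Converting: 30820 s ÷ 3600 s/hour = 8.56 hours.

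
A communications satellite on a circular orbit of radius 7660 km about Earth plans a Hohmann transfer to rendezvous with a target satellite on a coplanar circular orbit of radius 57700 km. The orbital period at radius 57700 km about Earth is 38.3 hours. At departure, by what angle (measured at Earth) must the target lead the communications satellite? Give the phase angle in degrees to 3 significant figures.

From Kepler's third law T² = 4π²r³/μ at r = 57700 km, T = 38.3 hours = 38.3 × 3600 s = 1.3788×10^5 s: μ = 4π²r³/T² = 3.98919×10^5 km³/s².
The Hohmann ellipse has a_t = (r₁ + r₂)/2 = 32680 km.
The half-period of the transfer ellipse is t = π√(a_t³/μ) = 29390 s.
The target's mean motion on its circular orbit is ω₂ = √(μ/r₂³) = 4.557×10^-5 rad/s.
Angle swept by the target during transfer: ω₂·t = 1.339 rad = 76.72°.
The communications satellite traverses 180° on the transfer ellipse, so the target must lead by 180° − 76.72° = 103°.

φ = 103°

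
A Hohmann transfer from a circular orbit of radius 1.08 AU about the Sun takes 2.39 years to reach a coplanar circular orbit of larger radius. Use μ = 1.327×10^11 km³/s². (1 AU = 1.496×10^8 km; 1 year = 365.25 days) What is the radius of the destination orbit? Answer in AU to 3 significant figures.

r₂ = 4.59 AU

In km: r₁ = 1.08 × 1.496×10^8 = 1.61568×10^8 km.
Transfer time t = 2.39 years × 365.25 × 86400 s = 7.5422664×10^7 s, and t = π√(a_t³/μ).
So a_t = (μ t²/π²)^(1/3) = (1.327×10^11 × (7.5422664×10^7)² / π²)^(1/3) = 4.2448×10^8 km.
Since a_t = (r₁ + r₂)/2, r₂ = 2a_t − r₁ = 2×4.2448×10^8 − 1.61568×10^8 = 6.87392×10^8 km.
In AU: r₂ = 6.87392×10^8 / 1.496×10^8 = 4.59 AU.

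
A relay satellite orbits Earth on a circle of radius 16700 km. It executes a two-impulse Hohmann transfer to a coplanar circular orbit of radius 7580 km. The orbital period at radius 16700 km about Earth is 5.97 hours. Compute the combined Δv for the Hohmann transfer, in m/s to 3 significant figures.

From Kepler's third law T² = 4π²r³/μ at r = 16700 km, T = 5.97 hours = 5.97 × 3600 s = 21492 s: μ = 4π²r³/T² = 3.98066×10^5 km³/s².
Transfer-ellipse semi-major axis a_t = (r₁ + r₂)/2 = (16700 + 7580)/2 = 12140 km.
At r₁ the circular-orbit speed is v₁ = √(μ/r₁) = 4.882 km/s.
On the transfer ellipse at r₁, vis-viva gives v_a = √[μ(2/r₁ − 1/a_t)] = 3.858 km/s.
First burn Δv₁ = |v_a − v₁| = 1.024 km/s.
At r₂, v₂ = √(μ/r₂) = 7.2467 km/s.
Transfer-orbit speed at r₂: v_p = √[μ(2/r₂ − 1/a_t)] = 8.4995 km/s.
Second burn Δv₂ = |v₂ − v_p| = 1.253 km/s.
Total Δv = Δv₁ + Δv₂ = 2.277 km/s.

Δv = 2280 m/s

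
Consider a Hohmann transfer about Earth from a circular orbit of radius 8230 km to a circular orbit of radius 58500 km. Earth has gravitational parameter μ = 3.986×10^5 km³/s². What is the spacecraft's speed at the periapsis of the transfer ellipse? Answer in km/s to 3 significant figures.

v = 9.22 km/s

The Hohmann ellipse has a_t = (r₁ + r₂)/2 = 33365 km.
At periapsis, r = 8230 km.
Vis-viva: v = √[μ(2/r − 1/a_t)] = √[3.986×10^5 × (2/8230 − 1/33365)] = 9.215 km/s.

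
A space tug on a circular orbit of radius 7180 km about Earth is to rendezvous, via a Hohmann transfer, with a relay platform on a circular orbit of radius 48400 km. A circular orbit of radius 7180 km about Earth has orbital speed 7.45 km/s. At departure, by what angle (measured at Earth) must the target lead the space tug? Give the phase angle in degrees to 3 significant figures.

From the circular-orbit relation v² = μ/r at r = 7180 km: μ = v²r = (7.45)² × 7180 = 3.98508×10^5 km³/s².
Semi-major axis of the transfer orbit: a_t = (7180 + 48400)/2 = 27790 km.
The half-period of the transfer ellipse is t = π√(a_t³/μ) = 23055 s.
The target's mean motion on its circular orbit is ω₂ = √(μ/r₂³) = 5.9286×10^-5 rad/s.
Angle swept by the target during transfer: ω₂·t = 1.3668 rad = 78.31°.
Arrival is 180° from departure on the ellipse, so φ = 180° − 78.31° = 102°.

φ = 102°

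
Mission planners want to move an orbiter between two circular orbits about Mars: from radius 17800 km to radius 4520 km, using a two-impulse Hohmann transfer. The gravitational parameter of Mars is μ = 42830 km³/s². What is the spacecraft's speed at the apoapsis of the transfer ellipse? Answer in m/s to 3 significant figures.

v = 987 m/s

Semi-major axis of the transfer orbit: a_t = (17800 + 4520)/2 = 11160 km.
At apoapsis, r = 17800 km.
From the vis-viva equation, v = √[μ(2/r − 1/a_t)] = 0.9872 km/s.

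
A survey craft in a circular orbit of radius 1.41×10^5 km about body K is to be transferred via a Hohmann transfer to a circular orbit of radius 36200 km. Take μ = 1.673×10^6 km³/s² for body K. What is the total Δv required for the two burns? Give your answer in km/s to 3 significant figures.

Transfer-ellipse semi-major axis a_t = (r₁ + r₂)/2 = (1.410×10^5 + 36200)/2 = 88600 km.
Circular speed at r₁: v₁ = √(μ/r₁) = √(1.673×10^6/1.410×10^5) = 3.445 km/s.
On the transfer ellipse at r₁, v² = μ(2/r − 1/a) gives v_a = √[μ(2/r₁ − 1/a_t)] = 2.202 km/s.
First burn Δv₁ = |v_a − v₁| = 1.243 km/s.
Circular speed at r₂: v₂ = √(μ/r₂) = 6.798 km/s.
Transfer-orbit speed at r₂: v_p = √[μ(2/r₂ − 1/a_t)] = 8.576 km/s.
Second burn Δv₂ = |v₂ − v_p| = 1.778 km/s.
Total Δv = Δv₁ + Δv₂ = 3.021 km/s.

Δv = 3.02 km/s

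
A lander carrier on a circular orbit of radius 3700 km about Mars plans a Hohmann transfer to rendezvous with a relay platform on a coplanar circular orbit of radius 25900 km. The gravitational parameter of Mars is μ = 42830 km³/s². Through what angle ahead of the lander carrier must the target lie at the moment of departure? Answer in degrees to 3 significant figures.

φ = 102°

Transfer-ellipse semi-major axis a_t = (r₁ + r₂)/2 = (3700 + 25900)/2 = 14800 km.
Transfer time t = π√(a_t³/μ) = 27330 s.
The target's mean motion on its circular orbit is ω₂ = √(μ/r₂³) = 4.965×10^-5 rad/s.
Angle swept by the target during transfer: ω₂·t = 1.357 rad = 77.75°.
The lander carrier traverses 180° on the transfer ellipse, so the target must lead by 180° − 77.75° = 102°.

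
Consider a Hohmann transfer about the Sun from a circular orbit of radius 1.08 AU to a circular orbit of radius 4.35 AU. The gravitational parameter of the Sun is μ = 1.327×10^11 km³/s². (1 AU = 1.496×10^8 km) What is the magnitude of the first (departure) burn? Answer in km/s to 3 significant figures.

In km: r₁ = 1.08 × 1.496×10^8 = 1.61568×10^8 km; r₂ = 4.35 × 1.496×10^8 = 6.5076×10^8 km.
The Hohmann ellipse has a_t = (r₁ + r₂)/2 = 4.06164×10^8 km.
Circular speed at r = 1.61568×10^8 km: v_c = √(μ/r) = 28.659 km/s.
Vis-viva on the transfer ellipse at r = 1.61568×10^8 km gives v_t = √[μ(2/r − 1/a_t)] = 36.276 km/s.
Δv₁ = |v_t − v_c| = |36.276 − 28.659| = 7.617 km/s.

Δv₁ = 7.62 km/s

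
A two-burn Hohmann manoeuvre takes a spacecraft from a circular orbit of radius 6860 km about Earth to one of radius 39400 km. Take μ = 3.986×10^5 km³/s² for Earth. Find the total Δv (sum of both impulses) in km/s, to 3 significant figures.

Transfer-ellipse semi-major axis a_t = (r₁ + r₂)/2 = (6860 + 39400)/2 = 23130 km.
Circular speed at r₁: v₁ = √(μ/r₁) = √(3.986×10^5/6860) = 7.622661 km/s.
On the transfer ellipse at r₁, vis-viva gives v_p = √[μ(2/r₁ − 1/a_t)] = 9.948713 km/s.
First burn Δv₁ = |v_p − v₁| = 2.3261 km/s.
Circular speed at r₂: v₂ = √(μ/r₂) = 3.1807 km/s.
Transfer-orbit speed at r₂: v_a = √[μ(2/r₂ − 1/a_t)] = 1.7322 km/s.
Second burn Δv₂ = |v₂ − v_a| = 1.4485 km/s.
Δv = Δv₁ + Δv₂ = 2.3261 + 1.4485 = 3.775 km/s.

Δv = 3.77 km/s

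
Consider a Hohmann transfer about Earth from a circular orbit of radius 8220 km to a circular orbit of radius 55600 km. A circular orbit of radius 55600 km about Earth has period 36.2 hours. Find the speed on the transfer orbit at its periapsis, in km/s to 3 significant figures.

From Kepler's third law T² = 4π²r³/μ at r = 55600 km, T = 36.2 hours = 36.2 × 3600 s = 1.3032×10^5 s: μ = 4π²r³/T² = 3.99542×10^5 km³/s².
Semi-major axis of the transfer orbit: a_t = (8220 + 55600)/2 = 31910 km.
At periapsis, r = 8220 km.
From the vis-viva equation, v = √[μ(2/r − 1/a_t)] = 9.203 km/s.

v = 9.20 km/s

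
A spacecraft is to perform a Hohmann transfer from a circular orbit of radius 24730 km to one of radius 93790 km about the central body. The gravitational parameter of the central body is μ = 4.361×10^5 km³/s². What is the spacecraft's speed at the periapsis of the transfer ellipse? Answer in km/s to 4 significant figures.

Semi-major axis of the transfer orbit: a_t = (24730 + 93790)/2 = 59260 km.
The periapsis of the transfer ellipse is at r = 24730 km.
Vis-viva: v = √[μ(2/r − 1/a_t)] = √[4.361×10^5 × (2/24730 − 1/59260)] = 5.283 km/s.

v = 5.283 km/s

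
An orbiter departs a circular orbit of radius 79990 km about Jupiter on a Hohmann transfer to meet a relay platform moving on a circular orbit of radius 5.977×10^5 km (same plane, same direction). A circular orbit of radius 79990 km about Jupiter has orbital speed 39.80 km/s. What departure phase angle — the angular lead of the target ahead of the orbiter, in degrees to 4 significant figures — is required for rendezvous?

From the circular-orbit relation v² = μ/r at r = 79990 km: μ = v²r = (39.80)² × 79990 = 1.26707×10^8 km³/s².
Transfer-ellipse semi-major axis a_t = (r₁ + r₂)/2 = (79990 + 5.977×10^5)/2 = 3.38845×10^5 km.
The half-period of the transfer ellipse is t = π√(a_t³/μ) = 55050 s.
Target angular speed ω₂ = √(μ/r₂³) = 2.436×10^-5 rad/s.
Angle swept by the target during transfer: ω₂·t = 1.341 rad = 76.83°.
Arrival is 180° from departure on the ellipse, so φ = 180° − 76.83° = 103.2°.

φ = 103.2°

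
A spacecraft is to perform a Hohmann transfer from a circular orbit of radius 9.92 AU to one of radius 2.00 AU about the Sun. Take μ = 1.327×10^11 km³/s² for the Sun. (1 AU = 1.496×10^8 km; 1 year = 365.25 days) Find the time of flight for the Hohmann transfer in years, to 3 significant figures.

t = 7.28 years

In km: r₁ = 9.92 × 1.496×10^8 = 1.484032×10^9 km; r₂ = 2.00 × 1.496×10^8 = 2.992×10^8 km.
Semi-major axis of the transfer orbit: a_t = (1.484032×10^9 + 2.992×10^8)/2 = 8.91616×10^8 km.
By Kepler's third law the transfer-orbit period is T = 2π√(a_t³/μ), so t = T/2 = 2.296×10^8 s.
Converting: 2.296×10^8 s ÷ 3.15576×10^7 s/year (365.25 × 86400) = 7.28 years.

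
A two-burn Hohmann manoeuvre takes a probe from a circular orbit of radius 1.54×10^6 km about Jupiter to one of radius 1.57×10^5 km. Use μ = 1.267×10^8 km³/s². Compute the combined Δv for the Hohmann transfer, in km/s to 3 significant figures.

Δv = 15.0 km/s

The Hohmann ellipse has a_t = (r₁ + r₂)/2 = 8.485×10^5 km.
At r₁ the circular-orbit speed is v₁ = √(μ/r₁) = 9.0704 km/s.
Transfer-orbit speed at r₁ (vis-viva equation): v_a = √[μ(2/r₁ − 1/a_t)] = 3.9017 km/s.
First burn Δv₁ = |v_a − v₁| = 5.169 km/s.
Circular speed at r₂: v₂ = √(μ/r₂) = 28.408 km/s.
Transfer-orbit speed at r₂: v_p = √[μ(2/r₂ − 1/a_t)] = 38.271 km/s.
Second burn Δv₂ = |v₂ − v_p| = 9.863 km/s.
Total Δv = Δv₁ + Δv₂ = 15.03 km/s.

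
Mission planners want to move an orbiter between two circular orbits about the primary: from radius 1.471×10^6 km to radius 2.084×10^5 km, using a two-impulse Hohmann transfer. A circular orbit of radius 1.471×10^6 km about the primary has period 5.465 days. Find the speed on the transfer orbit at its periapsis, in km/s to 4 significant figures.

From Kepler's third law T² = 4π²r³/μ at r = 1.471×10^6 km, T = 5.465 days = 5.465 × 86400 s = 4.72176×10^5 s: μ = 4π²r³/T² = 5.63625×10^8 km³/s².
Semi-major axis of the transfer orbit: a_t = (1.471×10^6 + 2.084×10^5)/2 = 8.397×10^5 km.
At periapsis, r = 2.084×10^5 km.
Vis-viva: v = √[μ(2/r − 1/a_t)] = √[5.63625×10^8 × (2/2.084×10^5 − 1/8.397×10^5)] = 68.83 km/s.

v = 68.83 km/s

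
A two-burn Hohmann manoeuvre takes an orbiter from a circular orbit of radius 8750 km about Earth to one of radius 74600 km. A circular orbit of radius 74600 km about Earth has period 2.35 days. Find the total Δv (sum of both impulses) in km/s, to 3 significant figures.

From Kepler's third law T² = 4π²r³/μ at r = 74600 km, T = 2.35 days = 2.35 × 86400 s = 2.0304×10^5 s: μ = 4π²r³/T² = 3.97569×10^5 km³/s².
The Hohmann ellipse has a_t = (r₁ + r₂)/2 = 41675 km.
At r₁ the circular-orbit speed is v₁ = √(μ/r₁) = 6.7407 km/s.
On the transfer ellipse at r₁, vis-viva equation gives v_p = √[μ(2/r₁ − 1/a_t)] = 9.0185 km/s.
First burn Δv₁ = |v_p − v₁| = 2.278 km/s.
At r₂, v₂ = √(μ/r₂) = 2.309 km/s.
Transfer-orbit speed at r₂: v_a = √[μ(2/r₂ − 1/a_t)] = 1.058 km/s.
Second burn Δv₂ = |v₂ − v_a| = 1.251 km/s.
Total Δv = Δv₁ + Δv₂ = 3.529 km/s.

Δv = 3.53 km/s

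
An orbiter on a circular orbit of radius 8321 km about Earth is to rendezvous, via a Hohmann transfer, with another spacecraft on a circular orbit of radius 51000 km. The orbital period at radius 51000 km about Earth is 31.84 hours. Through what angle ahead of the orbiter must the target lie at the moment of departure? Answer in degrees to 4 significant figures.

From Kepler's third law T² = 4π²r³/μ at r = 51000 km, T = 31.84 hours = 31.84 × 3600 s = 1.14624×10^5 s: μ = 4π²r³/T² = 3.98583×10^5 km³/s².
Transfer-ellipse semi-major axis a_t = (r₁ + r₂)/2 = (8321 + 51000)/2 = 29660.5 km.
The half-period of the transfer ellipse is t = π√(a_t³/μ) = 25419.0 s.
Target angular speed ω₂ = √(μ/r₂³) = 5.48156×10^-5 rad/s.
Angle swept by the target during transfer: ω₂·t = 1.39336 rad = 79.83°.
Arrival is 180° from departure on the ellipse, so φ = 180° − 79.83° = 100.2°.

φ = 100.2°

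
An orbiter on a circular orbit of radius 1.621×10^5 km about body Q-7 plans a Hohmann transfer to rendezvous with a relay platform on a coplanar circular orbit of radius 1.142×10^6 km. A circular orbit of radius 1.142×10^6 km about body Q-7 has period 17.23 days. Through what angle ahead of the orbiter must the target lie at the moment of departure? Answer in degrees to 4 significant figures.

φ = 102.3°

From Kepler's third law T² = 4π²r³/μ at r = 1.142×10^6 km, T = 17.23 days = 17.23 × 86400 s = 1.488672×10^6 s: μ = 4π²r³/T² = 2.65314×10^7 km³/s².
The Hohmann ellipse has a_t = (r₁ + r₂)/2 = 6.5205×10^5 km.
Transfer time t = π√(a_t³/μ) = 3.211×10^5 s.
The target's mean motion on its circular orbit is ω₂ = √(μ/r₂³) = 4.221×10^-6 rad/s.
Angle swept by the target during transfer: ω₂·t = 1.3554 rad = 77.66°.
Arrival is 180° from departure on the ellipse, so φ = 180° − 77.66° = 102.3°.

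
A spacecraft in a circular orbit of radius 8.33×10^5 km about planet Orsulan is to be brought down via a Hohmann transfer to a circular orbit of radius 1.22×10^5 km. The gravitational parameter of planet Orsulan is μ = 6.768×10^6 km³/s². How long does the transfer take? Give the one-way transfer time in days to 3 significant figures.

The Hohmann ellipse has a_t = (r₁ + r₂)/2 = 4.775×10^5 km.
Transfer time t = π√(a_t³/μ) = π√((4.775×10^5)³ / 6.768×10^6) = 3.985×10^5 s.
Converting: 3.985×10^5 s ÷ 86400 s/day = 4.61 days.

t = 4.61 days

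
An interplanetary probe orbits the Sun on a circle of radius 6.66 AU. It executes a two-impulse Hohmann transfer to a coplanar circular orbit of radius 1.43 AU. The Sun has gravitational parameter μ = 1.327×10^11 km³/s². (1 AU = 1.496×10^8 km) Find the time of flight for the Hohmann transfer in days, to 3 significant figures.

In km: r₁ = 6.66 × 1.496×10^8 = 9.96336×10^8 km; r₂ = 1.43 × 1.496×10^8 = 2.13928×10^8 km.
The Hohmann ellipse has a_t = (r₁ + r₂)/2 = 6.05132×10^8 km.
By Kepler's third law the transfer-orbit period is T = 2π√(a_t³/μ), so t = T/2 = 1.284×10^8 s.
Converting: 1.284×10^8 s ÷ 86400 s/day = 1490 days.

t = 1490 days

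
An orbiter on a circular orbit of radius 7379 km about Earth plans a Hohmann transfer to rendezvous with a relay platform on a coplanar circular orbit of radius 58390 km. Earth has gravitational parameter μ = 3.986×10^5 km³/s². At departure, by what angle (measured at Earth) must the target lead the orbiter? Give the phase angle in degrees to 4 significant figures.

The Hohmann ellipse has a_t = (r₁ + r₂)/2 = 32884.5 km.
The half-period of the transfer ellipse is t = π√(a_t³/μ) = 29673 s.
Target angular speed ω₂ = √(μ/r₂³) = 4.4747×10^-5 rad/s.
Angle swept by the target during transfer: ω₂·t = 1.3278 rad = 76.08°.
The orbiter traverses 180° on the transfer ellipse, so the target must lead by 180° − 76.08° = 103.9°.

φ = 103.9°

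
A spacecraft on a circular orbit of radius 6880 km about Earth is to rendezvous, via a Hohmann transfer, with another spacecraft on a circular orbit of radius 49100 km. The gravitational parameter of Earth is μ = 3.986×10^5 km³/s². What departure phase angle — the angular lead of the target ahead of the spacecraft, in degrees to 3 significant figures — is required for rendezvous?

The Hohmann ellipse has a_t = (r₁ + r₂)/2 = 27990 km.
Transfer time t = π√(a_t³/μ) = 23301.6 s.
Target angular speed ω₂ = √(μ/r₂³) = 5.80292×10^-5 rad/s.
Angle swept by the target during transfer: ω₂·t = 1.35217 rad = 77.47°.
Arrival is 180° from departure on the ellipse, so φ = 180° − 77.47° = 103°.

φ = 103°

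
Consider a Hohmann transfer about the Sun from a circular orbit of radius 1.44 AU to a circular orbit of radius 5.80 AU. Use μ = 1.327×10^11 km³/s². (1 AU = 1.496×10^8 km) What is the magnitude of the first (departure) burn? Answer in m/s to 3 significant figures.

In km: r₁ = 1.44 × 1.496×10^8 = 2.15424×10^8 km; r₂ = 5.80 × 1.496×10^8 = 8.6768×10^8 km.
The Hohmann ellipse has a_t = (r₁ + r₂)/2 = 5.41552×10^8 km.
On the circular orbit at r = 2.15424×10^8 km, v_c = √(μ/r) = 24.819 km/s.
Vis-viva on the transfer ellipse at r = 2.15424×10^8 km gives v_t = √[μ(2/r − 1/a_t)] = 31.416 km/s.
Δv₁ = |v_t − v_c| = |31.416 − 24.819| = 6.597 km/s.

Δv₁ = 6600 m/s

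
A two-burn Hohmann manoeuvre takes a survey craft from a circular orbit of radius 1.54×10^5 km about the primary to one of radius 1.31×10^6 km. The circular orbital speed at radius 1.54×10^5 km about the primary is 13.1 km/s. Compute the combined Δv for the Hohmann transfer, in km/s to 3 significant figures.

Δv = 6.86 km/s

From the circular-orbit relation v² = μ/r at r = 1.54×10^5 km: μ = v²r = (13.1)² × 1.54×10^5 = 2.64279×10^7 km³/s².
Transfer-ellipse semi-major axis a_t = (r₁ + r₂)/2 = (1.540×10^5 + 1.310×10^6)/2 = 7.320×10^5 km.
Circular speed at r₁: v₁ = √(μ/r₁) = √(2.64279×10^7/1.540×10^5) = 13.100 km/s.
On the transfer ellipse at r₁, vis-viva equation gives v_p = √[μ(2/r₁ − 1/a_t)] = 17.525 km/s.
First burn Δv₁ = |v_p − v₁| = 4.425 km/s.
At r₂, v₂ = √(μ/r₂) = 4.4915 km/s.
Transfer-orbit speed at r₂: v_a = √[μ(2/r₂ − 1/a_t)] = 2.0602 km/s.
Second burn Δv₂ = |v₂ − v_a| = 2.431 km/s.
Total Δv = Δv₁ + Δv₂ = 6.856 km/s.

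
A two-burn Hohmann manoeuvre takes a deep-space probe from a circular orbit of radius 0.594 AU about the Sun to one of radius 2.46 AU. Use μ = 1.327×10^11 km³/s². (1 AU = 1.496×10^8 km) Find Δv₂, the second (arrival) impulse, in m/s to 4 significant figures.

Δv₂ = 7146 m/s

In km: r₁ = 0.594 × 1.496×10^8 = 8.88624×10^7 km; r₂ = 2.46 × 1.496×10^8 = 3.68016×10^8 km.
The Hohmann ellipse has a_t = (r₁ + r₂)/2 = 2.284392×10^8 km.
Circular speed at r = 3.68016×10^8 km: v_c = √(μ/r) = 18.989 km/s.
Vis-viva on the transfer ellipse at r = 3.68016×10^8 km gives v_t = √[μ(2/r − 1/a_t)] = 11.843 km/s.
Δv₂ = |v_t − v_c| = |11.843 − 18.989| = 7.146 km/s.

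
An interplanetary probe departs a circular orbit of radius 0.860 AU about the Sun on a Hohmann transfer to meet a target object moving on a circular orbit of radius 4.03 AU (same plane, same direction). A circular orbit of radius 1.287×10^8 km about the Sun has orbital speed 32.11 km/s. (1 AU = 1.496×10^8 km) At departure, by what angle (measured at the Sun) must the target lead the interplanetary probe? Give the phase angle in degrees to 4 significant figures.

φ = 94.94°

From the circular-orbit relation v² = μ/r at r = 1.287×10^8 km: μ = v²r = (32.11)² × 1.287×10^8 = 1.32696×10^11 km³/s².
In km: r₁ = 0.860 × 1.496×10^8 = 1.28656×10^8 km; r₂ = 4.03 × 1.496×10^8 = 6.02888×10^8 km.
Transfer-ellipse semi-major axis a_t = (r₁ + r₂)/2 = (1.28656×10^8 + 6.02888×10^8)/2 = 3.65772×10^8 km.
The half-period of the transfer ellipse is t = π√(a_t³/μ) = 6.0330×10^7 s.
The target's mean motion on its circular orbit is ω₂ = √(μ/r₂³) = 2.4608×10^-8 rad/s.
Angle swept by the target during transfer: ω₂·t = 1.4846 rad = 85.06°.
The interplanetary probe traverses 180° on the transfer ellipse, so the target must lead by 180° − 85.06° = 94.94°.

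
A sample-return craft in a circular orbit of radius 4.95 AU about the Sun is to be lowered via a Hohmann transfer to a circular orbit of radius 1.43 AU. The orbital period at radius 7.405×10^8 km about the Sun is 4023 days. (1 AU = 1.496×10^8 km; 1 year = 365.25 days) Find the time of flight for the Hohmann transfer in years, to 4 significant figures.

From Kepler's third law T² = 4π²r³/μ at r = 7.405×10^8 km, T = 4023 days = 4023 × 86400 s = 3.475872×10^8 s: μ = 4π²r³/T² = 1.32681×10^11 km³/s².
In km: r₁ = 4.95 × 1.496×10^8 = 7.4052×10^8 km; r₂ = 1.43 × 1.496×10^8 = 2.13928×10^8 km.
The Hohmann ellipse has a_t = (r₁ + r₂)/2 = 4.77224×10^8 km.
Half the transfer-orbit period gives t = π√(a_t³/μ) = 8.991×10^7 s.
Converting: 8.991×10^7 s ÷ 3.15576×10^7 s/year (365.25 × 86400) = 2.849 years.

t = 2.849 years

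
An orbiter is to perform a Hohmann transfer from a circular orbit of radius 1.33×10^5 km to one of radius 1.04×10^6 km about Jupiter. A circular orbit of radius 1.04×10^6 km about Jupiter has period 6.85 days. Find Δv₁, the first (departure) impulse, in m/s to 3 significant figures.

From Kepler's third law T² = 4π²r³/μ at r = 1.04×10^6 km, T = 6.85 days = 6.85 × 86400 s = 5.9184×10^5 s: μ = 4π²r³/T² = 1.26780×10^8 km³/s².
The Hohmann ellipse has a_t = (r₁ + r₂)/2 = 5.865×10^5 km.
On the circular orbit at r = 1.330×10^5 km, v_c = √(μ/r) = 30.87 km/s.
Transfer-orbit speed at the same r (vis-viva, a = a_t): v_t = √[μ(2/r − 1/a_t)] = 41.11 km/s.
Δv₁ = |v_t − v_c| = |41.11 − 30.87| = 10.24 km/s.

Δv₁ = 10200 m/s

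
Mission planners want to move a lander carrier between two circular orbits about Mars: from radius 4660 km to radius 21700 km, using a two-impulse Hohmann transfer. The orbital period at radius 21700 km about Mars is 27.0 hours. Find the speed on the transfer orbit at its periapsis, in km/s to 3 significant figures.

v = 3.88 km/s

From Kepler's third law T² = 4π²r³/μ at r = 21700 km, T = 27.0 hours = 27.0 × 3600 s = 97200 s: μ = 4π²r³/T² = 42697.9 km³/s².
Semi-major axis of the transfer orbit: a_t = (4660 + 21700)/2 = 13180 km.
The periapsis of the transfer ellipse is at r = 4660 km.
Vis-viva: v = √[μ(2/r − 1/a_t)] = √[42697.9 × (2/4660 − 1/13180)] = 3.884 km/s.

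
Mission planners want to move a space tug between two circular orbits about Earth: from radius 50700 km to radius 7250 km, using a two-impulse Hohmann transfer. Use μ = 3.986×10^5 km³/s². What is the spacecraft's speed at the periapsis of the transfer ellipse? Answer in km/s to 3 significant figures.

v = 9.81 km/s

The Hohmann ellipse has a_t = (r₁ + r₂)/2 = 28975 km.
At periapsis, r = 7250 km.
Applying v² = μ(2/r − 1/a_t): v = 9.808 km/s.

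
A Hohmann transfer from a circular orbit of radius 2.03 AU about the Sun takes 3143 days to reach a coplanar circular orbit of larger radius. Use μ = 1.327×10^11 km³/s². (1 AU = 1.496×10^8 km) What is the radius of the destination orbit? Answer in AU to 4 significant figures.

r₂ = 11.30 AU

In km: r₁ = 2.03 × 1.496×10^8 = 3.03688×10^8 km.
Transfer time t = 3143 days = 2.715552×10^8 s, and t = π√(a_t³/μ).
So a_t = (μ t²/π²)^(1/3) = (1.327×10^11 × (2.715552×10^8)² / π²)^(1/3) = 9.9715×10^8 km.
Since a_t = (r₁ + r₂)/2, r₂ = 2a_t − r₁ = 2×9.9715×10^8 − 3.03688×10^8 = 1.690612×10^9 km.
In AU: r₂ = 1.690612×10^9 / 1.496×10^8 = 11.30 AU.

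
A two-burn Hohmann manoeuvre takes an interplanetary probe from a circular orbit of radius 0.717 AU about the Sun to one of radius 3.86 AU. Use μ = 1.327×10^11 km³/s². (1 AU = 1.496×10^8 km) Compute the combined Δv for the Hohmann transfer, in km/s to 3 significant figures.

In km: r₁ = 0.717 × 1.496×10^8 = 1.072632×10^8 km; r₂ = 3.86 × 1.496×10^8 = 5.77456×10^8 km.
The Hohmann ellipse has a_t = (r₁ + r₂)/2 = 3.423596×10^8 km.
At r₁ the circular-orbit speed is v₁ = √(μ/r₁) = 35.17 km/s.
Transfer-orbit speed at r₁ (vis-viva equation): v_p = √[μ(2/r₁ − 1/a_t)] = 45.68 km/s.
First burn Δv₁ = |v_p − v₁| = 10.51 km/s.
At r₂, v₂ = √(μ/r₂) = 15.159 km/s.
Transfer-orbit speed at r₂: v_a = √[μ(2/r₂ − 1/a_t)] = 8.4852 km/s.
Second burn Δv₂ = |v₂ − v_a| = 6.674 km/s.
Δv = Δv₁ + Δv₂ = 10.51 + 6.674 = 17.18 km/s.

Δv = 17.2 km/s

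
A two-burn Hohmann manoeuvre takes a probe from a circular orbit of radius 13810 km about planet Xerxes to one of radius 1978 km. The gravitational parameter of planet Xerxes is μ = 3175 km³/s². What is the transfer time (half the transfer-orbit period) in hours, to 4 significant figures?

t = 10.86 hours

The Hohmann ellipse has a_t = (r₁ + r₂)/2 = 7894 km.
By Kepler's third law the transfer-orbit period is T = 2π√(a_t³/μ), so t = T/2 = 39100 s.
Converting: 39100 s ÷ 3600 s/hour = 10.86 hours.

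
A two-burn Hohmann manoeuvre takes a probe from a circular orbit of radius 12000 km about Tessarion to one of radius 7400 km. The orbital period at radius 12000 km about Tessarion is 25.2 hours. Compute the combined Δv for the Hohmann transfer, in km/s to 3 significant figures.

Δv = 0.224 km/s

From Kepler's third law T² = 4π²r³/μ at r = 12000 km, T = 25.2 hours = 25.2 × 3600 s = 90720 s: μ = 4π²r³/T² = 8288.91 km³/s².
Transfer-ellipse semi-major axis a_t = (r₁ + r₂)/2 = (12000 + 7400)/2 = 9700 km.
Circular speed at r₁: v₁ = √(μ/r₁) = √(8288.91/12000) = 0.8311 km/s.
On the transfer ellipse at r₁, v² = μ(2/r − 1/a) gives v_a = √[μ(2/r₁ − 1/a_t)] = 0.7259 km/s.
First burn Δv₁ = |v_a − v₁| = 0.1052 km/s.
At r₂, v₂ = √(μ/r₂) = 1.0584 km/s.
Transfer-orbit speed at r₂: v_p = √[μ(2/r₂ − 1/a_t)] = 1.1772 km/s.
Second burn Δv₂ = |v₂ − v_p| = 0.1188 km/s.
Δv = Δv₁ + Δv₂ = 0.1052 + 0.1188 = 0.2240 km/s.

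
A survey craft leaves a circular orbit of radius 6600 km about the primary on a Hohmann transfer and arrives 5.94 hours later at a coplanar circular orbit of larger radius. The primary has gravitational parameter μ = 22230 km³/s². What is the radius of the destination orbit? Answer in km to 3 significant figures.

Transfer time t = 5.94 hours = 21384 s, and t = π√(a_t³/μ).
So a_t = (μ t²/π²)^(1/3) = (22230 × (21384)² / π²)^(1/3) = 10099 km.
Since a_t = (r₁ + r₂)/2, r₂ = 2a_t − r₁ = 2×10099 − 6600 = 13598 km.

r₂ = 13600 km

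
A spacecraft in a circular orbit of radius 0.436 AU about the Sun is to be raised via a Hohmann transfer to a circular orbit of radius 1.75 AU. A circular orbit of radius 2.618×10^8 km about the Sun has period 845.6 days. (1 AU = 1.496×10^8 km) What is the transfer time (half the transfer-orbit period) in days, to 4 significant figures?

t = 208.7 days

From Kepler's third law T² = 4π²r³/μ at r = 2.618×10^8 km, T = 845.6 days = 845.6 × 86400 s = 7.305984×10^7 s: μ = 4π²r³/T² = 1.32712×10^11 km³/s².
In km: r₁ = 0.436 × 1.496×10^8 = 6.52256×10^7 km; r₂ = 1.75 × 1.496×10^8 = 2.618×10^8 km.
The Hohmann ellipse has a_t = (r₁ + r₂)/2 = 1.635128×10^8 km.
Half the transfer-orbit period gives t = π√(a_t³/μ) = 1.803×10^7 s.
Converting: 1.803×10^7 s ÷ 86400 s/day = 208.7 days.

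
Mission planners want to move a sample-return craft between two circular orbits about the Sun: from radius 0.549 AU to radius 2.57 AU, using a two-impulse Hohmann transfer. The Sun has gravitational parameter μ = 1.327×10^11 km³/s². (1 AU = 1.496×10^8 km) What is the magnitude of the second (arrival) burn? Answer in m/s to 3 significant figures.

In km: r₁ = 0.549 × 1.496×10^8 = 8.21304×10^7 km; r₂ = 2.57 × 1.496×10^8 = 3.84472×10^8 km.
The Hohmann ellipse has a_t = (r₁ + r₂)/2 = 2.333012×10^8 km.
Circular speed at r = 3.84472×10^8 km: v_c = √(μ/r) = 18.578 km/s.
Transfer-orbit speed at the same r (vis-viva, a = a_t): v_t = √[μ(2/r − 1/a_t)] = 11.023 km/s.
Δv₂ = |v_t − v_c| = |11.023 − 18.578| = 7.555 km/s.

Δv₂ = 7560 m/s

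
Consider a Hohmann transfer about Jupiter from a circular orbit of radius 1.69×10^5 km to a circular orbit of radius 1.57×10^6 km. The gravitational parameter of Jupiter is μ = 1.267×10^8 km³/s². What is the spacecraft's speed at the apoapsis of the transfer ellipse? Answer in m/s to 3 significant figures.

v = 3960 m/s

Transfer-ellipse semi-major axis a_t = (r₁ + r₂)/2 = (1.690×10^5 + 1.570×10^6)/2 = 8.695×10^5 km.
At apoapsis, r = 1.570×10^6 km.
Vis-viva: v = √[μ(2/r − 1/a_t)] = √[1.267×10^8 × (2/1.570×10^6 − 1/8.695×10^5)] = 3.960 km/s.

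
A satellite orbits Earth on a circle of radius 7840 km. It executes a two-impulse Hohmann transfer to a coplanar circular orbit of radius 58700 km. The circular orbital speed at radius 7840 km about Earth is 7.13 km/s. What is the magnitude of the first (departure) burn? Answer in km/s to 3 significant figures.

From the circular-orbit relation v² = μ/r at r = 7840 km: μ = v²r = (7.13)² × 7840 = 3.98561×10^5 km³/s².
Semi-major axis of the transfer orbit: a_t = (7840 + 58700)/2 = 33270 km.
Circular speed at r = 7840 km: v_c = √(μ/r) = 7.130 km/s.
Vis-viva on the transfer ellipse at r = 7840 km gives v_t = √[μ(2/r − 1/a_t)] = 9.471 km/s.
Δv₁ = |v_t − v_c| = |9.471 − 7.130| = 2.341 km/s.

Δv₁ = 2.34 km/s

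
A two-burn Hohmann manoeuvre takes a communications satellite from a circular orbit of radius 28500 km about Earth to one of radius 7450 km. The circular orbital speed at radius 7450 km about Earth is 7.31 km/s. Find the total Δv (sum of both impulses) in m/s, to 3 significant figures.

From the circular-orbit relation v² = μ/r at r = 7450 km: μ = v²r = (7.31)² × 7450 = 3.98099×10^5 km³/s².
Transfer-ellipse semi-major axis a_t = (r₁ + r₂)/2 = (28500 + 7450)/2 = 17975 km.
Circular speed at r₁: v₁ = √(μ/r₁) = √(3.98099×10^5/28500) = 3.737 km/s.
Transfer-orbit speed at r₁ (vis-viva): v_a = √[μ(2/r₁ − 1/a_t)] = 2.406 km/s.
First burn Δv₁ = |v_a − v₁| = 1.331 km/s.
At r₂, v₂ = √(μ/r₂) = 7.310 km/s.
Transfer-orbit speed at r₂: v_p = √[μ(2/r₂ − 1/a_t)] = 9.205 km/s.
Second burn Δv₂ = |v₂ − v_p| = 1.895 km/s.
Δv = Δv₁ + Δv₂ = 1.331 + 1.895 = 3.226 km/s.

Δv = 3230 m/s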